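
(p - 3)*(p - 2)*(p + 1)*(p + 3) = p^4 - p^3 - 11*p^2 + 9*p + 18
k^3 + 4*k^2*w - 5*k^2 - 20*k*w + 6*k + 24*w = (k - 3)*(k - 2)*(k + 4*w)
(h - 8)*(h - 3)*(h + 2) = h^3 - 9*h^2 + 2*h + 48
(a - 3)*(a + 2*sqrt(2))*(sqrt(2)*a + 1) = sqrt(2)*a^3 - 3*sqrt(2)*a^2 + 5*a^2 - 15*a + 2*sqrt(2)*a - 6*sqrt(2)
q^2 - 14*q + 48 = (q - 8)*(q - 6)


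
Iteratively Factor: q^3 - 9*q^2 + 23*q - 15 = (q - 5)*(q^2 - 4*q + 3) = (q - 5)*(q - 3)*(q - 1)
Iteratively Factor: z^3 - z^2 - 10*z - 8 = (z + 2)*(z^2 - 3*z - 4) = (z + 1)*(z + 2)*(z - 4)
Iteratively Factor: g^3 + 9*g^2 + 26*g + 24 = (g + 3)*(g^2 + 6*g + 8) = (g + 3)*(g + 4)*(g + 2)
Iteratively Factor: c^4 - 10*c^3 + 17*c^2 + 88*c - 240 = (c - 5)*(c^3 - 5*c^2 - 8*c + 48) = (c - 5)*(c - 4)*(c^2 - c - 12) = (c - 5)*(c - 4)^2*(c + 3)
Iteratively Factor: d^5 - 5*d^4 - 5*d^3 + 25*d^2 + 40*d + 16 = (d - 4)*(d^4 - d^3 - 9*d^2 - 11*d - 4) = (d - 4)*(d + 1)*(d^3 - 2*d^2 - 7*d - 4) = (d - 4)^2*(d + 1)*(d^2 + 2*d + 1) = (d - 4)^2*(d + 1)^2*(d + 1)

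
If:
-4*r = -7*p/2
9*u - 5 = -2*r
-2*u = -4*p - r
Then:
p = 80/379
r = 70/379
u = 195/379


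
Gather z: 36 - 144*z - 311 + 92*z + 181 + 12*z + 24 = -40*z - 70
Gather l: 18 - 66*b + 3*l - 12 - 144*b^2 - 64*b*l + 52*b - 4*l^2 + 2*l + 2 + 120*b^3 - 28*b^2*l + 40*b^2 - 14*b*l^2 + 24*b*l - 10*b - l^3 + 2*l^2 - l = 120*b^3 - 104*b^2 - 24*b - l^3 + l^2*(-14*b - 2) + l*(-28*b^2 - 40*b + 4) + 8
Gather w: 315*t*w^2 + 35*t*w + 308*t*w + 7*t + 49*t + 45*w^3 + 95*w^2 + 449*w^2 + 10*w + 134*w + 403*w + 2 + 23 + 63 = 56*t + 45*w^3 + w^2*(315*t + 544) + w*(343*t + 547) + 88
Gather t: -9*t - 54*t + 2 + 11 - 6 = 7 - 63*t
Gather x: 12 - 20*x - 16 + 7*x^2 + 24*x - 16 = 7*x^2 + 4*x - 20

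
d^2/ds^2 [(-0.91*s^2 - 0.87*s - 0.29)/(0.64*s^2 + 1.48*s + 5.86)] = (1.0112*s^3 + 19.76448*s^2 + 17.92896*s - 46.5026)/(0.262144*s^6 + 1.818624*s^5 + 11.406336*s^4 + 36.545344*s^3 + 104.439264*s^2 + 152.467824*s + 201.230056)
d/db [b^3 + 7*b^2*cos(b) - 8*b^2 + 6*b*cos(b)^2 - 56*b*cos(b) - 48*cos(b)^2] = -7*b^2*sin(b) + 3*b^2 + 56*b*sin(b) - 6*b*sin(2*b) + 14*b*cos(b) - 16*b + 48*sin(2*b) + 6*cos(b)^2 - 56*cos(b)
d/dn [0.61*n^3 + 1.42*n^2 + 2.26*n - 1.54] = 1.83*n^2 + 2.84*n + 2.26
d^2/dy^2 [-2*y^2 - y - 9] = -4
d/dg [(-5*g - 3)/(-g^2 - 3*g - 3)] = (-5*g^2 - 6*g + 6)/(g^4 + 6*g^3 + 15*g^2 + 18*g + 9)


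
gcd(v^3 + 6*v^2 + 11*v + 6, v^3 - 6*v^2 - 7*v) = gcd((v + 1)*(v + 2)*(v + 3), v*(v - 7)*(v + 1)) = v + 1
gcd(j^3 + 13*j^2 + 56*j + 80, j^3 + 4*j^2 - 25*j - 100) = j^2 + 9*j + 20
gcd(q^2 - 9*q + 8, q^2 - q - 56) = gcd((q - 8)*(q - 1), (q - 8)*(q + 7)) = q - 8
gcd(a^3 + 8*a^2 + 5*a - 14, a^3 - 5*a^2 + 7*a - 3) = a - 1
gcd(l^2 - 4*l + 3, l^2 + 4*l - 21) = l - 3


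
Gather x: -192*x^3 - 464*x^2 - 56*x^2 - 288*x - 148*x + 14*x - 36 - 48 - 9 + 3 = -192*x^3 - 520*x^2 - 422*x - 90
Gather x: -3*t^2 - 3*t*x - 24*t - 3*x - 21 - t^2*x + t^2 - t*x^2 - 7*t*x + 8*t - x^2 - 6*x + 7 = -2*t^2 - 16*t + x^2*(-t - 1) + x*(-t^2 - 10*t - 9) - 14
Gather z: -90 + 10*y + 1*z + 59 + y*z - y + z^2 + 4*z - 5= 9*y + z^2 + z*(y + 5) - 36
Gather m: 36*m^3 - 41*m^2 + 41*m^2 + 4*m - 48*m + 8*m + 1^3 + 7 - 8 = 36*m^3 - 36*m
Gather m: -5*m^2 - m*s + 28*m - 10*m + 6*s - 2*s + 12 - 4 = -5*m^2 + m*(18 - s) + 4*s + 8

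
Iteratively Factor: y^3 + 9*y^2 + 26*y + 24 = (y + 4)*(y^2 + 5*y + 6) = (y + 2)*(y + 4)*(y + 3)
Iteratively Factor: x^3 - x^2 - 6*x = (x)*(x^2 - x - 6) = x*(x - 3)*(x + 2)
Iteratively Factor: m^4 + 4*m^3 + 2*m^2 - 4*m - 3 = (m + 1)*(m^3 + 3*m^2 - m - 3) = (m + 1)*(m + 3)*(m^2 - 1) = (m + 1)^2*(m + 3)*(m - 1)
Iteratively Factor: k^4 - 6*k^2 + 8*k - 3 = (k + 3)*(k^3 - 3*k^2 + 3*k - 1) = (k - 1)*(k + 3)*(k^2 - 2*k + 1) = (k - 1)^2*(k + 3)*(k - 1)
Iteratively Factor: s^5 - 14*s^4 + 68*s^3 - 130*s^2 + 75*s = (s - 5)*(s^4 - 9*s^3 + 23*s^2 - 15*s) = (s - 5)*(s - 3)*(s^3 - 6*s^2 + 5*s) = s*(s - 5)*(s - 3)*(s^2 - 6*s + 5) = s*(s - 5)*(s - 3)*(s - 1)*(s - 5)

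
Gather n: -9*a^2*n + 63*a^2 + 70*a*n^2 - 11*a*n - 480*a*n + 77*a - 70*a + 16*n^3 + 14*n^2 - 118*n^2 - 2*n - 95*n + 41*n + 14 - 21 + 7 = 63*a^2 + 7*a + 16*n^3 + n^2*(70*a - 104) + n*(-9*a^2 - 491*a - 56)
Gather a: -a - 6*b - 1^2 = -a - 6*b - 1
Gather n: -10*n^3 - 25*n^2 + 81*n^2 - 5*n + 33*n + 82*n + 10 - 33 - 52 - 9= -10*n^3 + 56*n^2 + 110*n - 84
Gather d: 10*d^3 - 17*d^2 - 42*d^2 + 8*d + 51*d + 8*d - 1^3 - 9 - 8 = 10*d^3 - 59*d^2 + 67*d - 18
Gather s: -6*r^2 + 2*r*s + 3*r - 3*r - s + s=-6*r^2 + 2*r*s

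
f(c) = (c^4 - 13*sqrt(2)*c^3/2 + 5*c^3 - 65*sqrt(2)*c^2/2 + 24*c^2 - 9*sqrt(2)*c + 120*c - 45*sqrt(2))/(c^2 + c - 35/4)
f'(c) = (-2*c - 1)*(c^4 - 13*sqrt(2)*c^3/2 + 5*c^3 - 65*sqrt(2)*c^2/2 + 24*c^2 - 9*sqrt(2)*c + 120*c - 45*sqrt(2))/(c^2 + c - 35/4)^2 + (4*c^3 - 39*sqrt(2)*c^2/2 + 15*c^2 - 65*sqrt(2)*c + 48*c - 9*sqrt(2) + 120)/(c^2 + c - 35/4)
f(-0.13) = 8.79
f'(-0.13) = -11.99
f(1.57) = -8.59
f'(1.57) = -12.37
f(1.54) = -8.22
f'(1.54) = -11.98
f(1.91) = -14.17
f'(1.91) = -23.08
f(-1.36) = 28.59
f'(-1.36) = -22.14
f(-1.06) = 22.54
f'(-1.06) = -18.44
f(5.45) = 2.74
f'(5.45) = 4.14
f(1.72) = -10.64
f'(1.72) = -15.25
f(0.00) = 7.27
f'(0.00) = -11.43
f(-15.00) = 288.99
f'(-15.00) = -35.69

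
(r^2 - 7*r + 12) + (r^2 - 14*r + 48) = 2*r^2 - 21*r + 60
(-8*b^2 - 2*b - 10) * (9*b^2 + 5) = -72*b^4 - 18*b^3 - 130*b^2 - 10*b - 50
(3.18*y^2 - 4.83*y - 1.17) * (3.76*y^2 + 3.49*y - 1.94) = 11.9568*y^4 - 7.0626*y^3 - 27.4251*y^2 + 5.2869*y + 2.2698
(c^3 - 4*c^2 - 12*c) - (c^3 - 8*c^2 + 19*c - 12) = 4*c^2 - 31*c + 12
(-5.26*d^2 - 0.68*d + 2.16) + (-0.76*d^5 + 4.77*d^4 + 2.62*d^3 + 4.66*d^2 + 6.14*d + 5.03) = -0.76*d^5 + 4.77*d^4 + 2.62*d^3 - 0.6*d^2 + 5.46*d + 7.19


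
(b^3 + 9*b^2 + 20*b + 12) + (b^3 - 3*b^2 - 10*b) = 2*b^3 + 6*b^2 + 10*b + 12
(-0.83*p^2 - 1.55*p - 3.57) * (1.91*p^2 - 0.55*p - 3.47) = -1.5853*p^4 - 2.504*p^3 - 3.0861*p^2 + 7.342*p + 12.3879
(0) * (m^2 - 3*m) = 0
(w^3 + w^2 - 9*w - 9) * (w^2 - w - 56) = w^5 - 66*w^3 - 56*w^2 + 513*w + 504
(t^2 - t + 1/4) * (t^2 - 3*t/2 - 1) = t^4 - 5*t^3/2 + 3*t^2/4 + 5*t/8 - 1/4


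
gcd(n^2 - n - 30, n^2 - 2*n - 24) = n - 6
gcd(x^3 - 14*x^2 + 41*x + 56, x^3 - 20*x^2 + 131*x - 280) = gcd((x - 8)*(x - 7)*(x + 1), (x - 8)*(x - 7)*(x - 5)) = x^2 - 15*x + 56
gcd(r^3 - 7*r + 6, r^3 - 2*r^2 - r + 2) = r^2 - 3*r + 2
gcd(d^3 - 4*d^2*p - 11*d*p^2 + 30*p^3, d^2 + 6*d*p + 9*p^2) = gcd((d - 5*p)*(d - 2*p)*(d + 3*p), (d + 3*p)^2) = d + 3*p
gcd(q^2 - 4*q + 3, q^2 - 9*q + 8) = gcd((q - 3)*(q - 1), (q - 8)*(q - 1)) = q - 1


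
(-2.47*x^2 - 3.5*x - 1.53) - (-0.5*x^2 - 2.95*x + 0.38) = -1.97*x^2 - 0.55*x - 1.91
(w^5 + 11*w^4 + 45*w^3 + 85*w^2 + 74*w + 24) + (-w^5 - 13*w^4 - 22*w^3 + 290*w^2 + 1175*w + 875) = -2*w^4 + 23*w^3 + 375*w^2 + 1249*w + 899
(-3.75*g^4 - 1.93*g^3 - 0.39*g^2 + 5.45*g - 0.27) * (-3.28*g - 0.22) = 12.3*g^5 + 7.1554*g^4 + 1.7038*g^3 - 17.7902*g^2 - 0.3134*g + 0.0594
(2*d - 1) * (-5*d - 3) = -10*d^2 - d + 3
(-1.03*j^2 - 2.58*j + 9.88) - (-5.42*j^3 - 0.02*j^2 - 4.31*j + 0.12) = 5.42*j^3 - 1.01*j^2 + 1.73*j + 9.76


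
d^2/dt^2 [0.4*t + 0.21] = 0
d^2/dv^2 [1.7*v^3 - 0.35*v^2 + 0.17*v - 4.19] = 10.2*v - 0.7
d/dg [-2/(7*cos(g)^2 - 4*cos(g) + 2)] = 4*(2 - 7*cos(g))*sin(g)/(7*cos(g)^2 - 4*cos(g) + 2)^2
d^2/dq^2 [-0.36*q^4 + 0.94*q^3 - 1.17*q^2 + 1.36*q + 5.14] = -4.32*q^2 + 5.64*q - 2.34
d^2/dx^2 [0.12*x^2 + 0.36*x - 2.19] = 0.240000000000000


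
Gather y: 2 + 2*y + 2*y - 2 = 4*y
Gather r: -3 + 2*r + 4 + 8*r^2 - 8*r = 8*r^2 - 6*r + 1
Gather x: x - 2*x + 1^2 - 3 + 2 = -x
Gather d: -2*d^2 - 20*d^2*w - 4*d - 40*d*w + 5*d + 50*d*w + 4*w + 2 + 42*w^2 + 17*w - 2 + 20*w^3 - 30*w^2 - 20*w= d^2*(-20*w - 2) + d*(10*w + 1) + 20*w^3 + 12*w^2 + w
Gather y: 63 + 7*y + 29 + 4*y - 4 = 11*y + 88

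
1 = 1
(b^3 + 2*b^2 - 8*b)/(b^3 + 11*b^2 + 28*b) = (b - 2)/(b + 7)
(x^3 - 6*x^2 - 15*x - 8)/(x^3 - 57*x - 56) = (x + 1)/(x + 7)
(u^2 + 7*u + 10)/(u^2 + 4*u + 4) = (u + 5)/(u + 2)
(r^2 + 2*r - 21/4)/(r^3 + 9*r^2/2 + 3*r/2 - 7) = (r - 3/2)/(r^2 + r - 2)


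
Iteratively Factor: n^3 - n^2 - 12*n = (n)*(n^2 - n - 12) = n*(n - 4)*(n + 3)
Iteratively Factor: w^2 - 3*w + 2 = (w - 1)*(w - 2)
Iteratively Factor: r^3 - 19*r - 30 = (r - 5)*(r^2 + 5*r + 6) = (r - 5)*(r + 3)*(r + 2)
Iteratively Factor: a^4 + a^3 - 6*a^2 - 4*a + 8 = (a + 2)*(a^3 - a^2 - 4*a + 4) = (a + 2)^2*(a^2 - 3*a + 2) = (a - 1)*(a + 2)^2*(a - 2)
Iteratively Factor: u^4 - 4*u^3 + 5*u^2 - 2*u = (u)*(u^3 - 4*u^2 + 5*u - 2) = u*(u - 1)*(u^2 - 3*u + 2) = u*(u - 2)*(u - 1)*(u - 1)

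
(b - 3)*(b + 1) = b^2 - 2*b - 3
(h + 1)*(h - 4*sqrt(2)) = h^2 - 4*sqrt(2)*h + h - 4*sqrt(2)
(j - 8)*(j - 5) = j^2 - 13*j + 40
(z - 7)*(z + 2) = z^2 - 5*z - 14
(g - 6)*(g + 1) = g^2 - 5*g - 6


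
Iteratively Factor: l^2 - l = (l - 1)*(l)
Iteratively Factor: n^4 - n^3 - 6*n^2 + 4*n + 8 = (n - 2)*(n^3 + n^2 - 4*n - 4) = (n - 2)*(n + 1)*(n^2 - 4) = (n - 2)^2*(n + 1)*(n + 2)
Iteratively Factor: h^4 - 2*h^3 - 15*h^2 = (h)*(h^3 - 2*h^2 - 15*h) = h*(h - 5)*(h^2 + 3*h) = h^2*(h - 5)*(h + 3)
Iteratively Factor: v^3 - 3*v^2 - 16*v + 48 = (v - 4)*(v^2 + v - 12) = (v - 4)*(v - 3)*(v + 4)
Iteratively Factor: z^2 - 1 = (z + 1)*(z - 1)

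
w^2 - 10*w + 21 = (w - 7)*(w - 3)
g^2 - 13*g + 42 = (g - 7)*(g - 6)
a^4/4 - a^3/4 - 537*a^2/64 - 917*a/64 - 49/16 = (a/4 + 1)*(a - 7)*(a + 1/4)*(a + 7/4)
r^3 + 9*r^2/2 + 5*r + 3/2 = (r + 1/2)*(r + 1)*(r + 3)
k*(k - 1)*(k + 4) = k^3 + 3*k^2 - 4*k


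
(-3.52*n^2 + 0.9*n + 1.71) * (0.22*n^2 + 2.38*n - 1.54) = -0.7744*n^4 - 8.1796*n^3 + 7.939*n^2 + 2.6838*n - 2.6334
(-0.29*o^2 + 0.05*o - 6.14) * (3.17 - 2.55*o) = 0.7395*o^3 - 1.0468*o^2 + 15.8155*o - 19.4638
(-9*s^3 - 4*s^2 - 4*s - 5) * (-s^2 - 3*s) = 9*s^5 + 31*s^4 + 16*s^3 + 17*s^2 + 15*s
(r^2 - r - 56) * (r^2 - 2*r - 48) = r^4 - 3*r^3 - 102*r^2 + 160*r + 2688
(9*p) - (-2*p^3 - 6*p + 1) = 2*p^3 + 15*p - 1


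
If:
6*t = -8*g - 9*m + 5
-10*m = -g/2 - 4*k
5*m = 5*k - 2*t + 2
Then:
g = 148/175 - 24*t/25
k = 44*t/75 - 313/525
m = 14*t/75 - 103/525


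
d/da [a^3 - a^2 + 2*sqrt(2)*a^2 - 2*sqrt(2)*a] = 3*a^2 - 2*a + 4*sqrt(2)*a - 2*sqrt(2)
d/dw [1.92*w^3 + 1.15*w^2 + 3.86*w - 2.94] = 5.76*w^2 + 2.3*w + 3.86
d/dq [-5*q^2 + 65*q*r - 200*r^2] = -10*q + 65*r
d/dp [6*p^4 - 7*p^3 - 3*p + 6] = 24*p^3 - 21*p^2 - 3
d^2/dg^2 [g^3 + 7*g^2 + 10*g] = 6*g + 14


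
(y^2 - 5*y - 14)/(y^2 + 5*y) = (y^2 - 5*y - 14)/(y*(y + 5))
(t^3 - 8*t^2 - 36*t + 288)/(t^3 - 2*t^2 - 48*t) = (t - 6)/t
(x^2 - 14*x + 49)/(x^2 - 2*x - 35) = (x - 7)/(x + 5)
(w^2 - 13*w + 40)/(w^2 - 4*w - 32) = (w - 5)/(w + 4)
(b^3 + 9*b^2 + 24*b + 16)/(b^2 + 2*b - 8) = (b^2 + 5*b + 4)/(b - 2)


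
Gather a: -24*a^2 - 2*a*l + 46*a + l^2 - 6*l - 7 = -24*a^2 + a*(46 - 2*l) + l^2 - 6*l - 7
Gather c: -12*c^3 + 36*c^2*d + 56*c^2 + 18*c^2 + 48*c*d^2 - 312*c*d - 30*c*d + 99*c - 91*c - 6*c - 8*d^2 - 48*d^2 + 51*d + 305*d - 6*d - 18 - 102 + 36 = -12*c^3 + c^2*(36*d + 74) + c*(48*d^2 - 342*d + 2) - 56*d^2 + 350*d - 84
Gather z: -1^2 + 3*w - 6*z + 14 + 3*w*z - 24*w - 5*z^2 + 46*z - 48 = -21*w - 5*z^2 + z*(3*w + 40) - 35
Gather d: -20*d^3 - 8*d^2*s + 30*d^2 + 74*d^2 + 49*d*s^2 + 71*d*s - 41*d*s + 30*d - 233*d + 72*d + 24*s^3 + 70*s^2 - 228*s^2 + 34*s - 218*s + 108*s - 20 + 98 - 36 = -20*d^3 + d^2*(104 - 8*s) + d*(49*s^2 + 30*s - 131) + 24*s^3 - 158*s^2 - 76*s + 42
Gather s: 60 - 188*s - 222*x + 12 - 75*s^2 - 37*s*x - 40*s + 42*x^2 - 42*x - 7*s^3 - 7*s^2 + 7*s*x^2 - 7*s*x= -7*s^3 - 82*s^2 + s*(7*x^2 - 44*x - 228) + 42*x^2 - 264*x + 72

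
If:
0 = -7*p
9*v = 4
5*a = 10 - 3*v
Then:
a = 26/15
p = 0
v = 4/9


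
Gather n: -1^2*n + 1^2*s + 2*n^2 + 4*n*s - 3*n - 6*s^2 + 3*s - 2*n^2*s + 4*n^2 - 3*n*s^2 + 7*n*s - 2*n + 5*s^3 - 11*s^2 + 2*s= n^2*(6 - 2*s) + n*(-3*s^2 + 11*s - 6) + 5*s^3 - 17*s^2 + 6*s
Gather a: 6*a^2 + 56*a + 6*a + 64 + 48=6*a^2 + 62*a + 112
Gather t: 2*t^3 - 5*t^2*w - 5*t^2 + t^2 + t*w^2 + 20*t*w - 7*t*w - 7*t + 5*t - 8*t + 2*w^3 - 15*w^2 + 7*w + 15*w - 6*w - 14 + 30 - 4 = 2*t^3 + t^2*(-5*w - 4) + t*(w^2 + 13*w - 10) + 2*w^3 - 15*w^2 + 16*w + 12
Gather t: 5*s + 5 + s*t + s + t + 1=6*s + t*(s + 1) + 6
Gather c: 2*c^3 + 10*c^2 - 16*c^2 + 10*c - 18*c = 2*c^3 - 6*c^2 - 8*c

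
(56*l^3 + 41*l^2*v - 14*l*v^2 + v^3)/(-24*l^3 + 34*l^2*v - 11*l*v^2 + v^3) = (-56*l^3 - 41*l^2*v + 14*l*v^2 - v^3)/(24*l^3 - 34*l^2*v + 11*l*v^2 - v^3)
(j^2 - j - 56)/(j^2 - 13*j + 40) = (j + 7)/(j - 5)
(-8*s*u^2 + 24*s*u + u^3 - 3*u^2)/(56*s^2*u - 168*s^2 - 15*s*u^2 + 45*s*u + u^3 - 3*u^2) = -u/(7*s - u)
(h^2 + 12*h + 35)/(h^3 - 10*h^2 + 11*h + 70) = (h^2 + 12*h + 35)/(h^3 - 10*h^2 + 11*h + 70)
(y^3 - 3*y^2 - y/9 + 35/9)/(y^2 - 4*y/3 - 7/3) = y - 5/3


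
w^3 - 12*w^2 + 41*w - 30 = (w - 6)*(w - 5)*(w - 1)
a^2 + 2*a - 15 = (a - 3)*(a + 5)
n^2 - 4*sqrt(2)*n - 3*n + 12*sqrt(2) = (n - 3)*(n - 4*sqrt(2))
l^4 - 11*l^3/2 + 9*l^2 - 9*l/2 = l*(l - 3)*(l - 3/2)*(l - 1)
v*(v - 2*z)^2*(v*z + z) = v^4*z - 4*v^3*z^2 + v^3*z + 4*v^2*z^3 - 4*v^2*z^2 + 4*v*z^3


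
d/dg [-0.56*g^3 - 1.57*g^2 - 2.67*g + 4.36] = -1.68*g^2 - 3.14*g - 2.67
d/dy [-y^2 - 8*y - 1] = -2*y - 8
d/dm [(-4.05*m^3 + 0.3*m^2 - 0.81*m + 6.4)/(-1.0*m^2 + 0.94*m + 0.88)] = (4.05*m^4 - 7.614*m^3 - 11.22*m^2 + 13.328*m - 6.7288)/(1.0*m^4 - 1.88*m^3 - 0.8764*m^2 + 1.6544*m + 0.7744)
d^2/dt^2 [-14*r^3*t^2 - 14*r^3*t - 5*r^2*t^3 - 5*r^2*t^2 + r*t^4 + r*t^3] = 2*r*(-14*r^2 - 15*r*t - 5*r + 6*t^2 + 3*t)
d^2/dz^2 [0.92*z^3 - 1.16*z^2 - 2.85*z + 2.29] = 5.52*z - 2.32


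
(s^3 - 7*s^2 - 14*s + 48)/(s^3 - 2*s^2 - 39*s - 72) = (s - 2)/(s + 3)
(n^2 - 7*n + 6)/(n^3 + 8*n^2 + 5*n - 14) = (n - 6)/(n^2 + 9*n + 14)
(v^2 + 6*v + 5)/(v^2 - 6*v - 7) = (v + 5)/(v - 7)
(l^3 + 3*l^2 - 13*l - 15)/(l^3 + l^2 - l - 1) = (l^2 + 2*l - 15)/(l^2 - 1)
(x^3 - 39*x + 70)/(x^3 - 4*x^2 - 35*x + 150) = (x^2 + 5*x - 14)/(x^2 + x - 30)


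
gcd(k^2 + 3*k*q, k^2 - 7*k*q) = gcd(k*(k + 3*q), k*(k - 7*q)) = k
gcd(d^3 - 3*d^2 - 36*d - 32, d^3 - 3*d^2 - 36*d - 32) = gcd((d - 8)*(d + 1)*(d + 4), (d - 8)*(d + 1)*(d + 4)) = d^3 - 3*d^2 - 36*d - 32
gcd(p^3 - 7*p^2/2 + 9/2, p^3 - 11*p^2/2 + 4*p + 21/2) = p^2 - 2*p - 3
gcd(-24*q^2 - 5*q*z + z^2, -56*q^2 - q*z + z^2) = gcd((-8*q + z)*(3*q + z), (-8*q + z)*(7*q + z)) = -8*q + z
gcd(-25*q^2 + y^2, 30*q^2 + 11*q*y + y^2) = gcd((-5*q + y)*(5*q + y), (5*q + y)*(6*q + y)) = 5*q + y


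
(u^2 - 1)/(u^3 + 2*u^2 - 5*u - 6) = (u - 1)/(u^2 + u - 6)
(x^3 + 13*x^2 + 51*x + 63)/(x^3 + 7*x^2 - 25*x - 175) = (x^2 + 6*x + 9)/(x^2 - 25)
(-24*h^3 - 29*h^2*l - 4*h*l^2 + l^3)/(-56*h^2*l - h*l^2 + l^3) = (3*h^2 + 4*h*l + l^2)/(l*(7*h + l))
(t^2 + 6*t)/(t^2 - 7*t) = (t + 6)/(t - 7)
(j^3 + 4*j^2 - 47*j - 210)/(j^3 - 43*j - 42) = (j + 5)/(j + 1)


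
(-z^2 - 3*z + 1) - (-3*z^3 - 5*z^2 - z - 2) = 3*z^3 + 4*z^2 - 2*z + 3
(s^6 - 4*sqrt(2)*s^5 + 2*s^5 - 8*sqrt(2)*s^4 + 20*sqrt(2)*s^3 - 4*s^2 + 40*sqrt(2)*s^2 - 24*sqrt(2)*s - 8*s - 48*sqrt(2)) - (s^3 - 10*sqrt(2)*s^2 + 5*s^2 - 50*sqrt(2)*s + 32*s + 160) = s^6 - 4*sqrt(2)*s^5 + 2*s^5 - 8*sqrt(2)*s^4 - s^3 + 20*sqrt(2)*s^3 - 9*s^2 + 50*sqrt(2)*s^2 - 40*s + 26*sqrt(2)*s - 160 - 48*sqrt(2)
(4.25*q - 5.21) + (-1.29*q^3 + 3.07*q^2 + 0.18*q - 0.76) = -1.29*q^3 + 3.07*q^2 + 4.43*q - 5.97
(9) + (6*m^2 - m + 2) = 6*m^2 - m + 11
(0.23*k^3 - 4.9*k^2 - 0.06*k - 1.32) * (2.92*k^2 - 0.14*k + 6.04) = 0.6716*k^5 - 14.3402*k^4 + 1.9*k^3 - 33.442*k^2 - 0.1776*k - 7.9728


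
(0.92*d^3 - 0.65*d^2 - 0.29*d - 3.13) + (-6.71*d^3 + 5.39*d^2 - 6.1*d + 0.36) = -5.79*d^3 + 4.74*d^2 - 6.39*d - 2.77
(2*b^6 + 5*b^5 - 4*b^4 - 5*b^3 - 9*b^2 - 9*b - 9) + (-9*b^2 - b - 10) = 2*b^6 + 5*b^5 - 4*b^4 - 5*b^3 - 18*b^2 - 10*b - 19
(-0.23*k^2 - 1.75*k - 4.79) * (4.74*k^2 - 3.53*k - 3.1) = -1.0902*k^4 - 7.4831*k^3 - 15.8141*k^2 + 22.3337*k + 14.849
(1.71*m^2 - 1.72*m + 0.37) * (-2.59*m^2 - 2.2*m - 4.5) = -4.4289*m^4 + 0.6928*m^3 - 4.8693*m^2 + 6.926*m - 1.665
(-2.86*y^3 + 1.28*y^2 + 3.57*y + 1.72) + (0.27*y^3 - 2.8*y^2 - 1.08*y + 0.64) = -2.59*y^3 - 1.52*y^2 + 2.49*y + 2.36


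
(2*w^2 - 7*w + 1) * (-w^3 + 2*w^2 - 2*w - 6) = -2*w^5 + 11*w^4 - 19*w^3 + 4*w^2 + 40*w - 6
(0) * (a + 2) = 0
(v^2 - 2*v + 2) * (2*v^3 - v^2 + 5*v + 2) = 2*v^5 - 5*v^4 + 11*v^3 - 10*v^2 + 6*v + 4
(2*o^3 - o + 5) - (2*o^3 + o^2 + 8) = -o^2 - o - 3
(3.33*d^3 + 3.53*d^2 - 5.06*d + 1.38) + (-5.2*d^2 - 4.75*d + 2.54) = 3.33*d^3 - 1.67*d^2 - 9.81*d + 3.92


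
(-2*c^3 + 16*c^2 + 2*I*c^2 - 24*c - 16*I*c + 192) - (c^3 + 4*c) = -3*c^3 + 16*c^2 + 2*I*c^2 - 28*c - 16*I*c + 192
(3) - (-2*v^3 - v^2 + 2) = 2*v^3 + v^2 + 1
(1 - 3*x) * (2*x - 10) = -6*x^2 + 32*x - 10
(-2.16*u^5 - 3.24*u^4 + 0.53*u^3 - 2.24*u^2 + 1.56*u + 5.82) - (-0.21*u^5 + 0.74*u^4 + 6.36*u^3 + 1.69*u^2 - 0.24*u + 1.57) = -1.95*u^5 - 3.98*u^4 - 5.83*u^3 - 3.93*u^2 + 1.8*u + 4.25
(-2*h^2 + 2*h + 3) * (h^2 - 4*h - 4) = -2*h^4 + 10*h^3 + 3*h^2 - 20*h - 12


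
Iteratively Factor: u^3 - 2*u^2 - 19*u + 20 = (u - 5)*(u^2 + 3*u - 4) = (u - 5)*(u - 1)*(u + 4)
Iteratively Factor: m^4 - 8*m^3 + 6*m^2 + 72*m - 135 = (m + 3)*(m^3 - 11*m^2 + 39*m - 45) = (m - 3)*(m + 3)*(m^2 - 8*m + 15) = (m - 3)^2*(m + 3)*(m - 5)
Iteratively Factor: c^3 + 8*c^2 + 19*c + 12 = (c + 4)*(c^2 + 4*c + 3) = (c + 3)*(c + 4)*(c + 1)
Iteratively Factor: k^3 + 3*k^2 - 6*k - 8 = (k - 2)*(k^2 + 5*k + 4) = (k - 2)*(k + 4)*(k + 1)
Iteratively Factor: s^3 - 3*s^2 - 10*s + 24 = (s + 3)*(s^2 - 6*s + 8) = (s - 2)*(s + 3)*(s - 4)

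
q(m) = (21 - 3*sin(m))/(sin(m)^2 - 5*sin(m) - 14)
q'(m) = (21 - 3*sin(m))*(-2*sin(m)*cos(m) + 5*cos(m))/(sin(m)^2 - 5*sin(m) - 14)^2 - 3*cos(m)/(sin(m)^2 - 5*sin(m) - 14)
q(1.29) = -1.01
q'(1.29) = 0.09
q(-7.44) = -2.77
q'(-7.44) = 1.03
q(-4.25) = -1.04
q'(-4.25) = -0.16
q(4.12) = -2.56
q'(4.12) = -1.22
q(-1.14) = -2.75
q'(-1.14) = 1.05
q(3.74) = -2.09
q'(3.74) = -1.20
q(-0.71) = -2.23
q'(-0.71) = 1.25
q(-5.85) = -1.24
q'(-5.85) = 0.47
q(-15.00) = -2.22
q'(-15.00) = -1.25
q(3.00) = -1.40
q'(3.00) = -0.65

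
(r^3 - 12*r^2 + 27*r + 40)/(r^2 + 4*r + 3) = (r^2 - 13*r + 40)/(r + 3)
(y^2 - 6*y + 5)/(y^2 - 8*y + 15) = (y - 1)/(y - 3)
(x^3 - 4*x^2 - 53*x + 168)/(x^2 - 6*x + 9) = (x^2 - x - 56)/(x - 3)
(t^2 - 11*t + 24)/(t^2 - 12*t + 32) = (t - 3)/(t - 4)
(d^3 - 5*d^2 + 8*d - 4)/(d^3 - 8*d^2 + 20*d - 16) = (d - 1)/(d - 4)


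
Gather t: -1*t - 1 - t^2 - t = -t^2 - 2*t - 1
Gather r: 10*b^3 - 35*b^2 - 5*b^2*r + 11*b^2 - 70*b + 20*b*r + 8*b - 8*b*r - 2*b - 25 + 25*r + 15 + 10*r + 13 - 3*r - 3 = 10*b^3 - 24*b^2 - 64*b + r*(-5*b^2 + 12*b + 32)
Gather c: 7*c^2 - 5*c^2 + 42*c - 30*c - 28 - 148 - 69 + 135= 2*c^2 + 12*c - 110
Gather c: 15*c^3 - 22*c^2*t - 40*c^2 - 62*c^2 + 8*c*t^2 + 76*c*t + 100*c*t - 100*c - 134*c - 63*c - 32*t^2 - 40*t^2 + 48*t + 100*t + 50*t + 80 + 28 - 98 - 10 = 15*c^3 + c^2*(-22*t - 102) + c*(8*t^2 + 176*t - 297) - 72*t^2 + 198*t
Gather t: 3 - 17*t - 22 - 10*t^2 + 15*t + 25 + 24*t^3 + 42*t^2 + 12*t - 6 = 24*t^3 + 32*t^2 + 10*t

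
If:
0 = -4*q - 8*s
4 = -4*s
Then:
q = 2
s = -1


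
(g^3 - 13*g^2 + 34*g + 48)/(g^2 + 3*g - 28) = (g^3 - 13*g^2 + 34*g + 48)/(g^2 + 3*g - 28)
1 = 1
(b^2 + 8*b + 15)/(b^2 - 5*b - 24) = (b + 5)/(b - 8)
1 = 1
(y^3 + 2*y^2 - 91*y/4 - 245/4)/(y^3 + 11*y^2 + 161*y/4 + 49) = (y - 5)/(y + 4)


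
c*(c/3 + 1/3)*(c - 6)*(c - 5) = c^4/3 - 10*c^3/3 + 19*c^2/3 + 10*c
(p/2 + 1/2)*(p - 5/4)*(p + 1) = p^3/2 + 3*p^2/8 - 3*p/4 - 5/8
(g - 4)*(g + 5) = g^2 + g - 20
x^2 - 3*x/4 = x*(x - 3/4)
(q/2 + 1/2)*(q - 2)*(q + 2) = q^3/2 + q^2/2 - 2*q - 2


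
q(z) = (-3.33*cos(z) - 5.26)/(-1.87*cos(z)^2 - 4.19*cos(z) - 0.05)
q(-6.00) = 1.46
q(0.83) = 2.01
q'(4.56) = -63.81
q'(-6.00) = 0.39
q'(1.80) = 26.61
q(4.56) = -8.76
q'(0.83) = 2.02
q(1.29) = 4.56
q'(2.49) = 1.40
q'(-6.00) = 0.39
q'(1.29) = 14.56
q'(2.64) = 0.95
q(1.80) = -5.59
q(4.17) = -2.19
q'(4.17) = -4.40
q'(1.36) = 25.25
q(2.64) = -1.07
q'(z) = (-3.74*sin(z)*cos(z) - 4.19*sin(z))*(-3.33*cos(z) - 5.26)/(-1.87*cos(z)^2 - 4.19*cos(z) - 0.05)^2 + 3.33*sin(z)/(-1.87*cos(z)^2 - 4.19*cos(z) - 0.05)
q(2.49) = -1.24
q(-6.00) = 1.46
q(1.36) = 5.91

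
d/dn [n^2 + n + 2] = 2*n + 1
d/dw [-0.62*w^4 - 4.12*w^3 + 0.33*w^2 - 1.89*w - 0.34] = -2.48*w^3 - 12.36*w^2 + 0.66*w - 1.89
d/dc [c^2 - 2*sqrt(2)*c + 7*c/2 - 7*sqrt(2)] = 2*c - 2*sqrt(2) + 7/2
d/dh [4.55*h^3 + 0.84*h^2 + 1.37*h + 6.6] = 13.65*h^2 + 1.68*h + 1.37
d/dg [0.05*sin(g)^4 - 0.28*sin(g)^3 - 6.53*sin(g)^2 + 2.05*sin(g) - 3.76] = (0.2*sin(g)^3 - 0.84*sin(g)^2 - 13.06*sin(g) + 2.05)*cos(g)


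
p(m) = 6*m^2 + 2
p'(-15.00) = -180.00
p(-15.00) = 1352.00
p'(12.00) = 144.00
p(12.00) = 866.00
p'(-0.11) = -1.32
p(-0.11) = 2.07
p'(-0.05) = -0.60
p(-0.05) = 2.02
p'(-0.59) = -7.08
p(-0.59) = 4.09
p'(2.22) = 26.64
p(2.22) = 31.57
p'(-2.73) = -32.76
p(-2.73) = 46.72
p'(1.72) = 20.64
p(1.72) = 19.75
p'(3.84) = 46.08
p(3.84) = 90.47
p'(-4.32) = -51.84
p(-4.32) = 113.97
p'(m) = 12*m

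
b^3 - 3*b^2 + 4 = (b - 2)^2*(b + 1)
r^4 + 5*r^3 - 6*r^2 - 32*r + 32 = (r - 2)*(r - 1)*(r + 4)^2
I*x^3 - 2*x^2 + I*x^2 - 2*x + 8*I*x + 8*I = (x - 2*I)*(x + 4*I)*(I*x + I)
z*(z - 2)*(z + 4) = z^3 + 2*z^2 - 8*z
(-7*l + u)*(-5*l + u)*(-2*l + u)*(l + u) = -70*l^4 - 11*l^3*u + 45*l^2*u^2 - 13*l*u^3 + u^4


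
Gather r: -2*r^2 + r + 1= -2*r^2 + r + 1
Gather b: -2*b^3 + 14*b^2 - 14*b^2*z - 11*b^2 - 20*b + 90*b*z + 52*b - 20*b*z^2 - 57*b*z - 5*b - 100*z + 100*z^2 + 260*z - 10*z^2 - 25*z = -2*b^3 + b^2*(3 - 14*z) + b*(-20*z^2 + 33*z + 27) + 90*z^2 + 135*z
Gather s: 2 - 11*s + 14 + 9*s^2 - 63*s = 9*s^2 - 74*s + 16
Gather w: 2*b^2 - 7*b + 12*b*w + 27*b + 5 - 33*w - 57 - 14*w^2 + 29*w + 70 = 2*b^2 + 20*b - 14*w^2 + w*(12*b - 4) + 18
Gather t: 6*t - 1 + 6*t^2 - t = 6*t^2 + 5*t - 1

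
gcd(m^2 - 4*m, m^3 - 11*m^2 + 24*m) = m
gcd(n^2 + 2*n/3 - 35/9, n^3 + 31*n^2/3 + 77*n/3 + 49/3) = n + 7/3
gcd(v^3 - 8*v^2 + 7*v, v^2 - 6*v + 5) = v - 1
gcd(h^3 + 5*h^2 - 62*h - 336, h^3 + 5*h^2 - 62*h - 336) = h^3 + 5*h^2 - 62*h - 336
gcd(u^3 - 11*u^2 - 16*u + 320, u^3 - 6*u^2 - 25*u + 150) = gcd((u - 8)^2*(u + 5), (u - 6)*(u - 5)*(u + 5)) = u + 5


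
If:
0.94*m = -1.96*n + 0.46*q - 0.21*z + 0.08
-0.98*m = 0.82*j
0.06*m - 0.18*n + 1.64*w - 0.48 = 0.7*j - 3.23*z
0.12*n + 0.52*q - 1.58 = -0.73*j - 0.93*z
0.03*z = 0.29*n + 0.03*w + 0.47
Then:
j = 6.99245867423391*z - 20.4287577553359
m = 17.0934503667096 - 5.85083276823654*z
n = -0.023436863080536*z - 0.676565231762723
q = 31.8734249792437 - 11.5993892473482*z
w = 1.22655634311185*z - 9.12653609296035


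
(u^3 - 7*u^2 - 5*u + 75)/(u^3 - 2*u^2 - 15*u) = (u - 5)/u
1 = 1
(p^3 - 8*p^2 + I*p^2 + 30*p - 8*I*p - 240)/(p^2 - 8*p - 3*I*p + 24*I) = (p^2 + I*p + 30)/(p - 3*I)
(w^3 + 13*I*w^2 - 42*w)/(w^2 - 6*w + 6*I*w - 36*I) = w*(w + 7*I)/(w - 6)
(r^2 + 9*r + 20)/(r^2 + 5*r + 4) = (r + 5)/(r + 1)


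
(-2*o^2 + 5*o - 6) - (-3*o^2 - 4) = o^2 + 5*o - 2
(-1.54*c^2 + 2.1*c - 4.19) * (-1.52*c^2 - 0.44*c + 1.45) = 2.3408*c^4 - 2.5144*c^3 + 3.2118*c^2 + 4.8886*c - 6.0755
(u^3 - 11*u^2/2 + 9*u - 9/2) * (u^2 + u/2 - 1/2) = u^5 - 5*u^4 + 23*u^3/4 + 11*u^2/4 - 27*u/4 + 9/4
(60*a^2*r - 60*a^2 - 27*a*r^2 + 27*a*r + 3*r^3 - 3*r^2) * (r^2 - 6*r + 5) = 60*a^2*r^3 - 420*a^2*r^2 + 660*a^2*r - 300*a^2 - 27*a*r^4 + 189*a*r^3 - 297*a*r^2 + 135*a*r + 3*r^5 - 21*r^4 + 33*r^3 - 15*r^2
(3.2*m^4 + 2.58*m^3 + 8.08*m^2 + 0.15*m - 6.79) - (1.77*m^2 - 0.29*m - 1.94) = 3.2*m^4 + 2.58*m^3 + 6.31*m^2 + 0.44*m - 4.85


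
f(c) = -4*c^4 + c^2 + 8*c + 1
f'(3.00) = -418.00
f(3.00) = -290.00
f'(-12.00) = 27632.00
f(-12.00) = -82895.00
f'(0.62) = 5.43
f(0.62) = 5.75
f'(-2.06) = 143.75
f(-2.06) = -83.27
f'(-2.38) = 218.94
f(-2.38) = -140.72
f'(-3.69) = 804.51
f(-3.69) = -756.50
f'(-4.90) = 1880.58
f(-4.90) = -2320.11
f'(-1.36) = 45.53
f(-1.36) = -21.71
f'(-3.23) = 540.71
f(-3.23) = -449.79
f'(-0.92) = 18.62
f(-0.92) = -8.38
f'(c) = -16*c^3 + 2*c + 8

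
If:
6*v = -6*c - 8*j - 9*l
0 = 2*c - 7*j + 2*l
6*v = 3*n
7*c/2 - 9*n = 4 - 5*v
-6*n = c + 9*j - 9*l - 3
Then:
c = 7953/12778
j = 438/6389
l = -4887/12778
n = -3581/12778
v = -3581/25556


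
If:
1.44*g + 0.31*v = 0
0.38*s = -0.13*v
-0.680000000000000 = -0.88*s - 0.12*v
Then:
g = 0.81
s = 1.28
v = -3.76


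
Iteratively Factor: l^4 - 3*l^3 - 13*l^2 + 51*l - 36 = (l - 3)*(l^3 - 13*l + 12) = (l - 3)*(l + 4)*(l^2 - 4*l + 3) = (l - 3)^2*(l + 4)*(l - 1)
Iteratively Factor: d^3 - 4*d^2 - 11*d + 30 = (d - 2)*(d^2 - 2*d - 15) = (d - 5)*(d - 2)*(d + 3)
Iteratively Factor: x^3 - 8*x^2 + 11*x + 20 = (x - 5)*(x^2 - 3*x - 4) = (x - 5)*(x - 4)*(x + 1)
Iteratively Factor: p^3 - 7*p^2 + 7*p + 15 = (p - 5)*(p^2 - 2*p - 3) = (p - 5)*(p + 1)*(p - 3)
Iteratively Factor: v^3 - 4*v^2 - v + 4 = (v - 1)*(v^2 - 3*v - 4) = (v - 4)*(v - 1)*(v + 1)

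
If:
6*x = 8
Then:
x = 4/3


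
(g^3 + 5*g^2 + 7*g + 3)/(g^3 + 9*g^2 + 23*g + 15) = (g + 1)/(g + 5)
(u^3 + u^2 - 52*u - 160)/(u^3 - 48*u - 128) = (u + 5)/(u + 4)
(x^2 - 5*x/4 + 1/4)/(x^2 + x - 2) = (x - 1/4)/(x + 2)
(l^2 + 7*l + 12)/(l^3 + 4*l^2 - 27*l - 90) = (l + 4)/(l^2 + l - 30)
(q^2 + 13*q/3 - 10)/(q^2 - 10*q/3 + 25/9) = 3*(q + 6)/(3*q - 5)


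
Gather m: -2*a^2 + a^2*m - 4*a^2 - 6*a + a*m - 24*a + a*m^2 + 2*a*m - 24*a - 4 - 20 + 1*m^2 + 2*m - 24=-6*a^2 - 54*a + m^2*(a + 1) + m*(a^2 + 3*a + 2) - 48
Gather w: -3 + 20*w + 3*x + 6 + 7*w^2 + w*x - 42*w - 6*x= 7*w^2 + w*(x - 22) - 3*x + 3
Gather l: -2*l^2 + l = -2*l^2 + l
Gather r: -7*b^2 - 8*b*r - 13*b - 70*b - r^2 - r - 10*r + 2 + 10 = -7*b^2 - 83*b - r^2 + r*(-8*b - 11) + 12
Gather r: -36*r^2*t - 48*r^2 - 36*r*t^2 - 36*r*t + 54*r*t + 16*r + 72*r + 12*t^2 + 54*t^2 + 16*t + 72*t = r^2*(-36*t - 48) + r*(-36*t^2 + 18*t + 88) + 66*t^2 + 88*t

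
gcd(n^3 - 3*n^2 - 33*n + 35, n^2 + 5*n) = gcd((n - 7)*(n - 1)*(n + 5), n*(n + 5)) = n + 5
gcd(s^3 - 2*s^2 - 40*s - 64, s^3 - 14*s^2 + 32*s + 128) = s^2 - 6*s - 16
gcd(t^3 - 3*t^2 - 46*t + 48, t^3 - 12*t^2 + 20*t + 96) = t - 8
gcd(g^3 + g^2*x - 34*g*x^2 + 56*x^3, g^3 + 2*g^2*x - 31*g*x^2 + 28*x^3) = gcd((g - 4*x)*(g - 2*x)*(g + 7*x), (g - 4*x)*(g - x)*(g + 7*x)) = -g^2 - 3*g*x + 28*x^2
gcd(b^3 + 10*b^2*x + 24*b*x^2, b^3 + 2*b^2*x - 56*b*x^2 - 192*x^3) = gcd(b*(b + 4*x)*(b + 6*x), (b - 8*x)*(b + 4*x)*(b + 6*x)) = b^2 + 10*b*x + 24*x^2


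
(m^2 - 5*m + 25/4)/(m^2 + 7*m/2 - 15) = (m - 5/2)/(m + 6)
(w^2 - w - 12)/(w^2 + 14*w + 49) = (w^2 - w - 12)/(w^2 + 14*w + 49)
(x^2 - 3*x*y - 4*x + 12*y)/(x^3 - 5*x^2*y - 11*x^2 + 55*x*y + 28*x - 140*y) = (x - 3*y)/(x^2 - 5*x*y - 7*x + 35*y)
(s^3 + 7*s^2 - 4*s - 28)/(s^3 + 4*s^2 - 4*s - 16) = (s + 7)/(s + 4)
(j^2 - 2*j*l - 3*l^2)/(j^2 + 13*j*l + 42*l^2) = (j^2 - 2*j*l - 3*l^2)/(j^2 + 13*j*l + 42*l^2)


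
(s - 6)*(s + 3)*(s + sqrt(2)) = s^3 - 3*s^2 + sqrt(2)*s^2 - 18*s - 3*sqrt(2)*s - 18*sqrt(2)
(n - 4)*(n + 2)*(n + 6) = n^3 + 4*n^2 - 20*n - 48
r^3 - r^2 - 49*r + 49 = (r - 7)*(r - 1)*(r + 7)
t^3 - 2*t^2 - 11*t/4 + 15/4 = (t - 5/2)*(t - 1)*(t + 3/2)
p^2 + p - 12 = (p - 3)*(p + 4)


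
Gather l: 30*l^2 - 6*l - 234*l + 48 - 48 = 30*l^2 - 240*l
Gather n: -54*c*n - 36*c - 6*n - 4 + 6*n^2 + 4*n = -36*c + 6*n^2 + n*(-54*c - 2) - 4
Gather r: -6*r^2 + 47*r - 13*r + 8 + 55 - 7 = -6*r^2 + 34*r + 56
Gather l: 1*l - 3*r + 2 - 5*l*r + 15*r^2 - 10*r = l*(1 - 5*r) + 15*r^2 - 13*r + 2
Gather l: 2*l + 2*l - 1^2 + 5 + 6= 4*l + 10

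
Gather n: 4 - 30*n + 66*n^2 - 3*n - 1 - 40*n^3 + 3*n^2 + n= -40*n^3 + 69*n^2 - 32*n + 3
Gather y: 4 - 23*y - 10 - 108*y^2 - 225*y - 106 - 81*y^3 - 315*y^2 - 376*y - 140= -81*y^3 - 423*y^2 - 624*y - 252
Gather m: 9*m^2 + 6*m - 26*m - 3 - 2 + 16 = 9*m^2 - 20*m + 11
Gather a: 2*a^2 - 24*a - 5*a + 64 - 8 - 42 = 2*a^2 - 29*a + 14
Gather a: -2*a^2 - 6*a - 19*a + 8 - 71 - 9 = -2*a^2 - 25*a - 72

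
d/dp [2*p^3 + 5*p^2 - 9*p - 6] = 6*p^2 + 10*p - 9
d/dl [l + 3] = 1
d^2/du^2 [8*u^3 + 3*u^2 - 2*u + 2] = 48*u + 6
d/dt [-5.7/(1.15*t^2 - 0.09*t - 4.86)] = (13.11*t - 0.513)/(-1.15*t^2 + 0.09*t + 4.86)^2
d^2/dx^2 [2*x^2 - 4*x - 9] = 4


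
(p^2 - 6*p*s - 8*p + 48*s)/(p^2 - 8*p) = (p - 6*s)/p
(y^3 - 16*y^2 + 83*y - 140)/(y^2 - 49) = (y^2 - 9*y + 20)/(y + 7)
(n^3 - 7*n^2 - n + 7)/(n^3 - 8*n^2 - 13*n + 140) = (n^2 - 1)/(n^2 - n - 20)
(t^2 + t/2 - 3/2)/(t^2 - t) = (t + 3/2)/t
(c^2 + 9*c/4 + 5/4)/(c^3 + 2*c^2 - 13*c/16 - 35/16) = 4*(c + 1)/(4*c^2 + 3*c - 7)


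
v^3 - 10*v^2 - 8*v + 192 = (v - 8)*(v - 6)*(v + 4)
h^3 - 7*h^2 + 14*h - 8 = (h - 4)*(h - 2)*(h - 1)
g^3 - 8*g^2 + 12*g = g*(g - 6)*(g - 2)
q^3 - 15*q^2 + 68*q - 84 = (q - 7)*(q - 6)*(q - 2)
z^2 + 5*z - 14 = (z - 2)*(z + 7)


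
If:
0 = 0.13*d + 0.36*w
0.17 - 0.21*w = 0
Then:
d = -2.24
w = 0.81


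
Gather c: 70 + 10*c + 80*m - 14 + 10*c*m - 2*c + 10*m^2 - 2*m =c*(10*m + 8) + 10*m^2 + 78*m + 56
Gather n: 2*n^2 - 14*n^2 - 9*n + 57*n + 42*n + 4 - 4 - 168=-12*n^2 + 90*n - 168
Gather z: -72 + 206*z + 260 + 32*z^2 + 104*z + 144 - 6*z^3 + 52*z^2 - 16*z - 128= -6*z^3 + 84*z^2 + 294*z + 204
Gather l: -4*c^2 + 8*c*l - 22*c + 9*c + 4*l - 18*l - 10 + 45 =-4*c^2 - 13*c + l*(8*c - 14) + 35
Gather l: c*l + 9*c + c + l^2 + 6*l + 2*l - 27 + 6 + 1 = 10*c + l^2 + l*(c + 8) - 20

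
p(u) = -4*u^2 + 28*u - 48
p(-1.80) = -111.36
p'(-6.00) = 76.00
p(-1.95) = -117.81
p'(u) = 28 - 8*u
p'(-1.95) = 43.60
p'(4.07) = -4.56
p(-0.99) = -79.64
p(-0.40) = -59.84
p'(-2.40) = 47.20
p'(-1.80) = 42.40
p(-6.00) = -360.00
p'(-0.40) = 31.20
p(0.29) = -40.22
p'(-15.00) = 148.00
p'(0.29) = 25.68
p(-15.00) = -1368.00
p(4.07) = -0.30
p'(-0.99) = 35.92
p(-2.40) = -138.24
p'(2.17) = 10.64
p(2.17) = -6.08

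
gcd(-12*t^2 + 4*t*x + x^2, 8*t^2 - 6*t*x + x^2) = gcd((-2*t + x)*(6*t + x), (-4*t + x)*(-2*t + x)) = -2*t + x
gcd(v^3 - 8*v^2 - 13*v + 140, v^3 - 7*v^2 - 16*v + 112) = v^2 - 3*v - 28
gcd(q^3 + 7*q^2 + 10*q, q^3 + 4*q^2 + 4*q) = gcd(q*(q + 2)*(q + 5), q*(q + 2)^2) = q^2 + 2*q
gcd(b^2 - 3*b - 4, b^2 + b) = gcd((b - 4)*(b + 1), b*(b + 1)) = b + 1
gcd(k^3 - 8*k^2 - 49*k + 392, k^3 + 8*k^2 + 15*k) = 1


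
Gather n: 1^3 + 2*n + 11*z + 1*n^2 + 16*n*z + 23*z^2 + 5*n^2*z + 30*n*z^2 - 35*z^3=n^2*(5*z + 1) + n*(30*z^2 + 16*z + 2) - 35*z^3 + 23*z^2 + 11*z + 1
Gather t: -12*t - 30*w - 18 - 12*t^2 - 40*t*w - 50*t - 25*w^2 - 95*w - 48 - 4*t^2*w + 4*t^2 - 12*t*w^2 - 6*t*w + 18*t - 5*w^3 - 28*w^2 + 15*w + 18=t^2*(-4*w - 8) + t*(-12*w^2 - 46*w - 44) - 5*w^3 - 53*w^2 - 110*w - 48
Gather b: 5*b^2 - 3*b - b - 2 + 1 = 5*b^2 - 4*b - 1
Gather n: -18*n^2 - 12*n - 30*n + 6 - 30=-18*n^2 - 42*n - 24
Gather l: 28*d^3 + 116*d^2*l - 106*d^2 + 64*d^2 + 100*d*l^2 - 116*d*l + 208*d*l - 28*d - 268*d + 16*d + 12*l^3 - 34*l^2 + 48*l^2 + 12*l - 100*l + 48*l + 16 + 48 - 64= 28*d^3 - 42*d^2 - 280*d + 12*l^3 + l^2*(100*d + 14) + l*(116*d^2 + 92*d - 40)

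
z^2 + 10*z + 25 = (z + 5)^2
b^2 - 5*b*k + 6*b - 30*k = (b + 6)*(b - 5*k)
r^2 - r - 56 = (r - 8)*(r + 7)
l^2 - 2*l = l*(l - 2)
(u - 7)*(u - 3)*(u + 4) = u^3 - 6*u^2 - 19*u + 84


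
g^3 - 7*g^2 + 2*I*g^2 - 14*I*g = g*(g - 7)*(g + 2*I)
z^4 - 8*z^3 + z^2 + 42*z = z*(z - 7)*(z - 3)*(z + 2)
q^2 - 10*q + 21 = (q - 7)*(q - 3)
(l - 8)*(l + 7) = l^2 - l - 56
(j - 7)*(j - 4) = j^2 - 11*j + 28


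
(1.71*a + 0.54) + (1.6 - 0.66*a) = 1.05*a + 2.14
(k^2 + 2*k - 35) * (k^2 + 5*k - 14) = k^4 + 7*k^3 - 39*k^2 - 203*k + 490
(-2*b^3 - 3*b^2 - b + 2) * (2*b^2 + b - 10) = -4*b^5 - 8*b^4 + 15*b^3 + 33*b^2 + 12*b - 20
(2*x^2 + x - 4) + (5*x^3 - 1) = 5*x^3 + 2*x^2 + x - 5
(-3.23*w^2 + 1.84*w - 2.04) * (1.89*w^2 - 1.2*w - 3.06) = -6.1047*w^4 + 7.3536*w^3 + 3.8202*w^2 - 3.1824*w + 6.2424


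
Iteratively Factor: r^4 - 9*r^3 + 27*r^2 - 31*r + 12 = (r - 4)*(r^3 - 5*r^2 + 7*r - 3) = (r - 4)*(r - 3)*(r^2 - 2*r + 1) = (r - 4)*(r - 3)*(r - 1)*(r - 1)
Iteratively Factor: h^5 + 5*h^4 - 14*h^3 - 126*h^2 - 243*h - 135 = (h + 3)*(h^4 + 2*h^3 - 20*h^2 - 66*h - 45) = (h + 3)^2*(h^3 - h^2 - 17*h - 15) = (h + 3)^3*(h^2 - 4*h - 5) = (h + 1)*(h + 3)^3*(h - 5)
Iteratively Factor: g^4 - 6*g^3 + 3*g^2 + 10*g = (g - 5)*(g^3 - g^2 - 2*g) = g*(g - 5)*(g^2 - g - 2) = g*(g - 5)*(g - 2)*(g + 1)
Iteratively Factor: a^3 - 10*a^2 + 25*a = (a)*(a^2 - 10*a + 25) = a*(a - 5)*(a - 5)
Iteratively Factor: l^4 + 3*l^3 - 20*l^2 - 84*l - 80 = (l - 5)*(l^3 + 8*l^2 + 20*l + 16) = (l - 5)*(l + 4)*(l^2 + 4*l + 4) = (l - 5)*(l + 2)*(l + 4)*(l + 2)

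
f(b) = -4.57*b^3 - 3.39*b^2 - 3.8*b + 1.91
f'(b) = -13.71*b^2 - 6.78*b - 3.8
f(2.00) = -55.81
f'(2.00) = -72.20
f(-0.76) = 4.85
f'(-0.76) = -6.57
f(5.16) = -735.82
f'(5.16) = -403.82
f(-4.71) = 422.11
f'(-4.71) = -276.01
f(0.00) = 1.91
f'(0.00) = -3.80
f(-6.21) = 989.21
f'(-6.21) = -490.41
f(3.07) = -173.94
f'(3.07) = -153.83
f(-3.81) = 219.93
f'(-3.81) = -176.98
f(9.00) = -3638.41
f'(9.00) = -1175.33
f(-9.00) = 3093.05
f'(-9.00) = -1053.29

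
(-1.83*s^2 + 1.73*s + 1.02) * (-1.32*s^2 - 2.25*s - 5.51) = 2.4156*s^4 + 1.8339*s^3 + 4.8444*s^2 - 11.8273*s - 5.6202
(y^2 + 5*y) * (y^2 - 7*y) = y^4 - 2*y^3 - 35*y^2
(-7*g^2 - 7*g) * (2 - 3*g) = 21*g^3 + 7*g^2 - 14*g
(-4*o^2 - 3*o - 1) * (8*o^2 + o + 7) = -32*o^4 - 28*o^3 - 39*o^2 - 22*o - 7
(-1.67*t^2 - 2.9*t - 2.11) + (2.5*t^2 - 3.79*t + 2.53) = 0.83*t^2 - 6.69*t + 0.42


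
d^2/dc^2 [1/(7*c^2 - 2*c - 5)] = 2*(49*c^2 - 14*c - 4*(7*c - 1)^2 - 35)/(-7*c^2 + 2*c + 5)^3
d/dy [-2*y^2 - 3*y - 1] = -4*y - 3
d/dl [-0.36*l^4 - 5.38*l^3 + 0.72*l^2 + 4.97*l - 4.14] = -1.44*l^3 - 16.14*l^2 + 1.44*l + 4.97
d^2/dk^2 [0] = 0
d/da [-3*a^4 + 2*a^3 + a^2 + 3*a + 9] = -12*a^3 + 6*a^2 + 2*a + 3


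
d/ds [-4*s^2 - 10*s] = -8*s - 10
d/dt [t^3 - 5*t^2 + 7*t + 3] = 3*t^2 - 10*t + 7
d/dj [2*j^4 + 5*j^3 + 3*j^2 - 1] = j*(8*j^2 + 15*j + 6)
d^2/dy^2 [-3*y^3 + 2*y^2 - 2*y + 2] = 4 - 18*y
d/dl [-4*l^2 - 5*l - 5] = -8*l - 5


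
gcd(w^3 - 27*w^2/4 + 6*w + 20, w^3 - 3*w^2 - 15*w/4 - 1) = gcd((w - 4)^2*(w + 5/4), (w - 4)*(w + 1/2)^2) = w - 4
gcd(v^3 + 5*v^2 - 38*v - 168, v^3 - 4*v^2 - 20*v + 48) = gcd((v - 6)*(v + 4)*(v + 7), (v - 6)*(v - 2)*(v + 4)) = v^2 - 2*v - 24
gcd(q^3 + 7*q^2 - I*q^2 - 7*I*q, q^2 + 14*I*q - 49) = 1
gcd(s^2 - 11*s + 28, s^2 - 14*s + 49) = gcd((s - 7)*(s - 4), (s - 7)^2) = s - 7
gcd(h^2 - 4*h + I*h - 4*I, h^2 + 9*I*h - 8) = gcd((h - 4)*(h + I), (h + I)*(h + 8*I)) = h + I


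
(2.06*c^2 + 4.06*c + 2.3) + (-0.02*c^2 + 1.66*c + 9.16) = 2.04*c^2 + 5.72*c + 11.46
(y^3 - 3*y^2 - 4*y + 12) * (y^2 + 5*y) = y^5 + 2*y^4 - 19*y^3 - 8*y^2 + 60*y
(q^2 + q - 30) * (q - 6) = q^3 - 5*q^2 - 36*q + 180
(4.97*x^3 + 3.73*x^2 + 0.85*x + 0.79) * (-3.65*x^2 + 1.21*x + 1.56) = -18.1405*x^5 - 7.6008*x^4 + 9.164*x^3 + 3.9638*x^2 + 2.2819*x + 1.2324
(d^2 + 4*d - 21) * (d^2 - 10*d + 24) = d^4 - 6*d^3 - 37*d^2 + 306*d - 504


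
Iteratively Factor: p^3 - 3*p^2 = (p - 3)*(p^2) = p*(p - 3)*(p)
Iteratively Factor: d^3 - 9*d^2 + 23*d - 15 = (d - 1)*(d^2 - 8*d + 15) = (d - 3)*(d - 1)*(d - 5)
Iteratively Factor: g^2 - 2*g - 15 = (g - 5)*(g + 3)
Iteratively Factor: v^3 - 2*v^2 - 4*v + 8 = (v - 2)*(v^2 - 4) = (v - 2)*(v + 2)*(v - 2)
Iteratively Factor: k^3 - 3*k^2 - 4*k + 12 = (k - 2)*(k^2 - k - 6) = (k - 2)*(k + 2)*(k - 3)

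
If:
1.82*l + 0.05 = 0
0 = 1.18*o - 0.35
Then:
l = -0.03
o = 0.30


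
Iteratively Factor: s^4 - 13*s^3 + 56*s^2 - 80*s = (s - 4)*(s^3 - 9*s^2 + 20*s) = s*(s - 4)*(s^2 - 9*s + 20) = s*(s - 4)^2*(s - 5)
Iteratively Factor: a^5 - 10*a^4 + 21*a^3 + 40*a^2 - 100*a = (a - 2)*(a^4 - 8*a^3 + 5*a^2 + 50*a) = a*(a - 2)*(a^3 - 8*a^2 + 5*a + 50) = a*(a - 5)*(a - 2)*(a^2 - 3*a - 10) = a*(a - 5)*(a - 2)*(a + 2)*(a - 5)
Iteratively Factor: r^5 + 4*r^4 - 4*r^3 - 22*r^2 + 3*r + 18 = (r + 1)*(r^4 + 3*r^3 - 7*r^2 - 15*r + 18) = (r - 2)*(r + 1)*(r^3 + 5*r^2 + 3*r - 9) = (r - 2)*(r + 1)*(r + 3)*(r^2 + 2*r - 3) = (r - 2)*(r - 1)*(r + 1)*(r + 3)*(r + 3)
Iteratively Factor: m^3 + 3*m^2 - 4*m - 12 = (m - 2)*(m^2 + 5*m + 6) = (m - 2)*(m + 3)*(m + 2)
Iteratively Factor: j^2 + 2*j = (j + 2)*(j)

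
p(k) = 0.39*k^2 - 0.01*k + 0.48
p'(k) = 0.78*k - 0.01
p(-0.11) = 0.49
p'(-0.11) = -0.10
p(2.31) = 2.54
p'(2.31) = 1.79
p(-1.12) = 0.98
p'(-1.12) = -0.88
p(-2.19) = 2.37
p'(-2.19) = -1.72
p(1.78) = 1.70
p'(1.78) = 1.38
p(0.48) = 0.57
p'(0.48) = 0.36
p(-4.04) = 6.89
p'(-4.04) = -3.16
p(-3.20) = 4.51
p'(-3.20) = -2.51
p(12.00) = 56.52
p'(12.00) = 9.35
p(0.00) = 0.48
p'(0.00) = -0.01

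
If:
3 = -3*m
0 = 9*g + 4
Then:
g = -4/9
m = -1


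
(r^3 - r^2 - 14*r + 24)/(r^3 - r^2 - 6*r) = (r^2 + 2*r - 8)/(r*(r + 2))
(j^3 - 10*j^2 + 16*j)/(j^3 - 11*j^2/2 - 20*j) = 2*(j - 2)/(2*j + 5)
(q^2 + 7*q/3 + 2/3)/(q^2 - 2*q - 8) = (q + 1/3)/(q - 4)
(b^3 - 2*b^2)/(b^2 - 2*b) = b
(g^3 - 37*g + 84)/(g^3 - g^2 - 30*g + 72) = (g + 7)/(g + 6)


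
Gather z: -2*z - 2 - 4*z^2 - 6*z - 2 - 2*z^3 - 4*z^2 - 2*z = -2*z^3 - 8*z^2 - 10*z - 4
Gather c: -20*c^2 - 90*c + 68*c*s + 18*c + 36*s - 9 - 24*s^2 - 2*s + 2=-20*c^2 + c*(68*s - 72) - 24*s^2 + 34*s - 7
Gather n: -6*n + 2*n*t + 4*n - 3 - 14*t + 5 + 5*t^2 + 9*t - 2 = n*(2*t - 2) + 5*t^2 - 5*t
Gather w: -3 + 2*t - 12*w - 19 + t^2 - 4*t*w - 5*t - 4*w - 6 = t^2 - 3*t + w*(-4*t - 16) - 28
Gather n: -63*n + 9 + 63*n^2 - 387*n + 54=63*n^2 - 450*n + 63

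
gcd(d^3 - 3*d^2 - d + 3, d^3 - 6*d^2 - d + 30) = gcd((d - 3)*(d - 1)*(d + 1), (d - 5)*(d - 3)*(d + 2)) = d - 3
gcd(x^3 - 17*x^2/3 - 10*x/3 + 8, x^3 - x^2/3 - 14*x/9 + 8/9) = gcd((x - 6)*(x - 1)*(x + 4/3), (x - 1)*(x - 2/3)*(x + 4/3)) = x^2 + x/3 - 4/3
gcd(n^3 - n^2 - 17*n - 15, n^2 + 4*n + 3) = n^2 + 4*n + 3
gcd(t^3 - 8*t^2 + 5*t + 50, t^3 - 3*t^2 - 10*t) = t^2 - 3*t - 10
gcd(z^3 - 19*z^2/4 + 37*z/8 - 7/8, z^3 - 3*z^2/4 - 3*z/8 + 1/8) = z^2 - 5*z/4 + 1/4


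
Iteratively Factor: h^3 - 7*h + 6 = (h + 3)*(h^2 - 3*h + 2) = (h - 1)*(h + 3)*(h - 2)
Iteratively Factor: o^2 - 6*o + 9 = (o - 3)*(o - 3)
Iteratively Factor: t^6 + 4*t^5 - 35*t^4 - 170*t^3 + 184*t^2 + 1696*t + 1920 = (t + 3)*(t^5 + t^4 - 38*t^3 - 56*t^2 + 352*t + 640) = (t + 3)*(t + 4)*(t^4 - 3*t^3 - 26*t^2 + 48*t + 160) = (t - 4)*(t + 3)*(t + 4)*(t^3 + t^2 - 22*t - 40) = (t - 4)*(t + 2)*(t + 3)*(t + 4)*(t^2 - t - 20) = (t - 5)*(t - 4)*(t + 2)*(t + 3)*(t + 4)*(t + 4)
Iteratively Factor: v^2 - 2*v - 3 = (v - 3)*(v + 1)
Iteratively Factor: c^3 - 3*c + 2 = (c - 1)*(c^2 + c - 2) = (c - 1)^2*(c + 2)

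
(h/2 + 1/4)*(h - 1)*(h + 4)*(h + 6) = h^4/2 + 19*h^3/4 + 37*h^2/4 - 17*h/2 - 6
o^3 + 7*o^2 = o^2*(o + 7)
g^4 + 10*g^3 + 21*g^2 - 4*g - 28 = (g - 1)*(g + 2)^2*(g + 7)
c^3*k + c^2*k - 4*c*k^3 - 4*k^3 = (c - 2*k)*(c + 2*k)*(c*k + k)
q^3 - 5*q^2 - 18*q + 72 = (q - 6)*(q - 3)*(q + 4)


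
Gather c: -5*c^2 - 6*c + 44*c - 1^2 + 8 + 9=-5*c^2 + 38*c + 16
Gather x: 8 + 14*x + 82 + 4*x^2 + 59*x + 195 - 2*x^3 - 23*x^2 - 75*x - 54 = -2*x^3 - 19*x^2 - 2*x + 231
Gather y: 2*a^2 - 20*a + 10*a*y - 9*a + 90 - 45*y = 2*a^2 - 29*a + y*(10*a - 45) + 90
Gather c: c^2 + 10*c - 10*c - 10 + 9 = c^2 - 1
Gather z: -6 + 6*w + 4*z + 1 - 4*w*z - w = 5*w + z*(4 - 4*w) - 5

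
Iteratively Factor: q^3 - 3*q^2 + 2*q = (q)*(q^2 - 3*q + 2) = q*(q - 1)*(q - 2)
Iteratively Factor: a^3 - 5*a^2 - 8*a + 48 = (a - 4)*(a^2 - a - 12) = (a - 4)^2*(a + 3)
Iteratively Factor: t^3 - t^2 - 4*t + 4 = (t + 2)*(t^2 - 3*t + 2) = (t - 2)*(t + 2)*(t - 1)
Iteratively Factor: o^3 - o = (o - 1)*(o^2 + o) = (o - 1)*(o + 1)*(o)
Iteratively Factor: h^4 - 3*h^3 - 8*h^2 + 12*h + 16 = (h - 2)*(h^3 - h^2 - 10*h - 8) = (h - 2)*(h + 2)*(h^2 - 3*h - 4) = (h - 4)*(h - 2)*(h + 2)*(h + 1)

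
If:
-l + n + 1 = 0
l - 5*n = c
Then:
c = 1 - 4*n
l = n + 1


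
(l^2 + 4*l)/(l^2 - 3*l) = (l + 4)/(l - 3)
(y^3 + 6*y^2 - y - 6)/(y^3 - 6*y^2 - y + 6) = (y + 6)/(y - 6)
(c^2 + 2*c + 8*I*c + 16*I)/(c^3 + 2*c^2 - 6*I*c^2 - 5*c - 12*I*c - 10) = (c + 8*I)/(c^2 - 6*I*c - 5)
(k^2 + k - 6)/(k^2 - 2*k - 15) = (k - 2)/(k - 5)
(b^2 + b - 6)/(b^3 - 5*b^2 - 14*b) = (-b^2 - b + 6)/(b*(-b^2 + 5*b + 14))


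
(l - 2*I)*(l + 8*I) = l^2 + 6*I*l + 16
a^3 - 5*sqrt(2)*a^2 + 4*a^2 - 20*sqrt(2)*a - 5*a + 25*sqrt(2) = (a - 1)*(a + 5)*(a - 5*sqrt(2))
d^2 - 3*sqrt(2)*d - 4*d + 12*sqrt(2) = (d - 4)*(d - 3*sqrt(2))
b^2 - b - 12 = (b - 4)*(b + 3)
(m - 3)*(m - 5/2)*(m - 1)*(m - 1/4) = m^4 - 27*m^3/4 + 117*m^2/8 - 43*m/4 + 15/8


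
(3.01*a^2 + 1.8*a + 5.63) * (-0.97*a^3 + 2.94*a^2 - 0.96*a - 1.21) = -2.9197*a^5 + 7.1034*a^4 - 3.0587*a^3 + 11.1821*a^2 - 7.5828*a - 6.8123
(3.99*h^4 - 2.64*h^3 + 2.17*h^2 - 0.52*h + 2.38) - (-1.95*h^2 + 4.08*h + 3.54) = 3.99*h^4 - 2.64*h^3 + 4.12*h^2 - 4.6*h - 1.16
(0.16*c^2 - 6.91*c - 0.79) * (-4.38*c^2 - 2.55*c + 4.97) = -0.7008*c^4 + 29.8578*c^3 + 21.8759*c^2 - 32.3282*c - 3.9263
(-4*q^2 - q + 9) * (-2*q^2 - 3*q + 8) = 8*q^4 + 14*q^3 - 47*q^2 - 35*q + 72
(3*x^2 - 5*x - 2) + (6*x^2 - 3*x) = 9*x^2 - 8*x - 2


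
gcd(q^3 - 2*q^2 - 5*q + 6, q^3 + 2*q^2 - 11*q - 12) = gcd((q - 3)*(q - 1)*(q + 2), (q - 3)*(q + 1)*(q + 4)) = q - 3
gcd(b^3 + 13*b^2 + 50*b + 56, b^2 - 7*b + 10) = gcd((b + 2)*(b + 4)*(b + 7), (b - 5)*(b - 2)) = 1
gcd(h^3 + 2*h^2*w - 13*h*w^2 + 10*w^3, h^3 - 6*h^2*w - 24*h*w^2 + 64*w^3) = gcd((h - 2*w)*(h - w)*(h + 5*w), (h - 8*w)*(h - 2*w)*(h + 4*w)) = -h + 2*w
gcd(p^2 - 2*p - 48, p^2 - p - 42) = p + 6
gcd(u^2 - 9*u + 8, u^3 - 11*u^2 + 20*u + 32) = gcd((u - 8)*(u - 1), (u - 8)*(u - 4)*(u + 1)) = u - 8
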